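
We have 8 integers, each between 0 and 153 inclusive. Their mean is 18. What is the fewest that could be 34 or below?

4

The total is 8 × 18 = 144.
Let j be the number exceeding 34. Then the total is ≥ 35·j + 0·(8 − j) = 0 + 35j.
So 35j ≤ 144 and j ≤ 4; hence at least 8 − 4 = 4 are ≤ 34.
Exactly 4 works: 4 values at 0 and 4 at 35 total 140; raise one of the low values by 4 (still ≤ 34) to hit 144.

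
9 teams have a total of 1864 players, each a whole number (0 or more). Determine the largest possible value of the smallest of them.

The average is 1864/9 < 208, so some value is ≤ 207.
Achievable: 8 of them at 207 and 1 at 208 total 1864.

207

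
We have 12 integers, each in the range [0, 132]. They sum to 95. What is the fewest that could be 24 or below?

Let j be the number exceeding 24. Then the total is ≥ 25·j + 0·(12 − j) = 0 + 25j.
So 25j ≤ 95 and j ≤ 3; hence at least 12 − 3 = 9 are ≤ 24.
Exactly 9 works: 9 values at 0 and 3 at 25 total 75; raise one of the low values by 20 (still ≤ 24) to hit 95.

9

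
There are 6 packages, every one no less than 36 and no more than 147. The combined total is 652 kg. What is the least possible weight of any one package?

To make one package as small as possible, make the other 5 as large as possible.
The other 5 can take up 5 × 147 = 735 ≥ 652 − 36, so one package can sit at its floor of 36.
Achievable: one at 36 and the other 5 totalling 616, which fits since 5 × 36 ≤ 616 ≤ 5 × 147.

36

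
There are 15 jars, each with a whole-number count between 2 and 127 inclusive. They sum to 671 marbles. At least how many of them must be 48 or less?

2

Each value above 48 is at least 49, contributing at least 49 − 2 = 47 above the floor 2.
The sum exceeds the floor total 30 by 641, so at most ⌊641/47⌋ = 13 exceed 48, and at least 2 are ≤ 48.
Exactly 2 works: 2 values at 2 and 13 at 49 total 641; raise one of the low values by 30 (still ≤ 48) to hit 671.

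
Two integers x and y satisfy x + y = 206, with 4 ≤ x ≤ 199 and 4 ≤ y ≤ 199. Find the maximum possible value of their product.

For a fixed sum, the product xy is largest when x and y are as close as possible.
Taking x = 103 and y = 103 (both in [4, 199]) gives xy = 10609.

10609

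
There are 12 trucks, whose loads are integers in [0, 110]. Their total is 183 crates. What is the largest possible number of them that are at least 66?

With k values at 66 or above and the rest at least 0, the sum is at least 0 + 66k.
Since the sum is 183, we need 66k ≤ 183, i.e. k ≤ 2.
k = 2 is achieved by 2 values at 66 and 10 at 0, total 132; add 51 to one value (staying below 66) to reach 183.

2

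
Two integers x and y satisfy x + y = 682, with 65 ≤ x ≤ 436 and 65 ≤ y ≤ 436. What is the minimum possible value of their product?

107256

xy = x(682 − x) is concave in x, so over [246, 436] it is minimized at an endpoint.
The extreme feasible split is x = 246, y = 436, giving xy = 107256.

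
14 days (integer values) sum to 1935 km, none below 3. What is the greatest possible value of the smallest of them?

The average is 1935/14 < 139, so some value is ≤ 138.
Equality holds with 11 values of 138 and 3 values of 139.

138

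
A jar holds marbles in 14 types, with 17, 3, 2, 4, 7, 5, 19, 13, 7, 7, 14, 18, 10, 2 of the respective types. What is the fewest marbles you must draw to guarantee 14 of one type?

113

In the worst case you take as many as possible of each type without reaching 14: 13 + 3 + 2 + 4 + 7 + 5 + 13 + 13 + 7 + 7 + 13 + 13 + 10 + 2 = 112.
The next one must give 14 of some type, so 112 + 1 = 113.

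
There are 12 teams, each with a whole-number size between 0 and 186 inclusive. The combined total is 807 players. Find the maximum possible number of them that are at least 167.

4

If k of the values are ≥ 167, the total is ≥ 167k + 0(12 − k).
Setting 167k + 0(12 − k) ≤ 807 gives 167k ≤ 807, so k ≤ 4.
k = 4 is achieved by 4 values at 167 and 8 at 0, total 668; add 139 to one value (staying below 167) to reach 807.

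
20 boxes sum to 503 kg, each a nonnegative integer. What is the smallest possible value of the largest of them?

Some value must be at least ⌈503/20⌉ = 26, since 20 × 25 = 500 < 503.
Taking 17 copies of 25 and 3 copies of 26 gives exactly 503, so 26 is attained.

26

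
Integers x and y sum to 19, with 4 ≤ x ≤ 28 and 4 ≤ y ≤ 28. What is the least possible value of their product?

Since x + y is fixed, pushing one of them to its bound minimizes the product.
The extreme feasible split is x = 4, y = 15, giving xy = 60.

60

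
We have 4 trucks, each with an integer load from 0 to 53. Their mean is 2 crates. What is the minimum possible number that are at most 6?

The total is 4 × 2 = 8.
Let j be the number exceeding 6. Then the total is ≥ 7·j + 0·(4 − j) = 0 + 7j.
So 7j ≤ 8 and j ≤ 1; hence at least 4 − 1 = 3 are ≤ 6.
Exactly 3 works: 3 values at 0 and 1 at 7 total 7; raise one of the low values by 1 (still ≤ 6) to hit 8.

3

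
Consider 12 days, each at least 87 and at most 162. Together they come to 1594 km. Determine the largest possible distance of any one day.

Maximizing one value means minimizing the remaining 11.
The other 11 contribute at least 11 × 87 = 957, leaving at most 1594 − 957 = 637.
But each day is capped at 162, so the maximum is 162.
Achievable: one at 162 and the other 11 totalling 1432, which fits since 11 × 87 ≤ 1432 ≤ 11 × 162.

162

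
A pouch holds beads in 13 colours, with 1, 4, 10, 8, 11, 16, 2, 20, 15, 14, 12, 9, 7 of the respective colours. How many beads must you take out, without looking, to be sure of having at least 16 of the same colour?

In the worst case you take as many as possible of each colour without reaching 16: 1 + 4 + 10 + 8 + 11 + 15 + 2 + 15 + 15 + 14 + 12 + 9 + 7 = 123.
The next one must give 16 of some colour, so 123 + 1 = 124.

124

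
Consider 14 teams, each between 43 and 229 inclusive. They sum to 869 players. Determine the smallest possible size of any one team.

43

Minimizing one value means maximizing the remaining 13.
The other 13 can take up 13 × 229 = 2977 ≥ 869 − 43, so one team can sit at its floor of 43.
Achievable: one at 43 and the other 13 totalling 826, which fits since 13 × 43 ≤ 826 ≤ 13 × 229.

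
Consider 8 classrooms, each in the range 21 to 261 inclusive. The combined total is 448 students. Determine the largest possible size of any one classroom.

Maximizing one value means minimizing the remaining 7.
The other 7 contribute at least 7 × 21 = 147, leaving at most 448 − 147 = 301.
But each classroom is capped at 261, so the maximum is 261.
Achievable: one at 261 and the other 7 totalling 187, which fits since 7 × 21 ≤ 187 ≤ 7 × 261.

261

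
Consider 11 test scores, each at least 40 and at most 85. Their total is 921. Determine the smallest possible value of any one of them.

To make one score as small as possible, make the other 10 as large as possible.
The other 10 contribute at most 10 × 85 = 850, leaving at least 921 − 850 = 71.
Since 71 ≥ 40, this is achievable: one at 71 and 10 at 85.

71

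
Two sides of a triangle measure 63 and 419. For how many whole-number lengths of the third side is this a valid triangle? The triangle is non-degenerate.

The triangle inequality gives |63 − 419| < c < 63 + 419, i.e. 356 < c < 482.
So c can be any integer from 357 to 481: 125 values.

125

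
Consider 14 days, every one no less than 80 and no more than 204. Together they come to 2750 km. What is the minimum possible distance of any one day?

98

Minimizing one value means maximizing the remaining 13.
The other 13 contribute at most 13 × 204 = 2652, leaving at least 2750 − 2652 = 98.
Since 98 ≥ 80, this is achievable: one at 98 and 13 at 204.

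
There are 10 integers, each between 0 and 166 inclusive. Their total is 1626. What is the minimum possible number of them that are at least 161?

If only k of them are at least 161, the other 10 − k are at most 160, so the total is at most k·166 + (10 − k)·160.
This must reach 1626, so k·166 + (10 − k)·160 ≥ 1626, giving k ≥ 5.
Exactly 5 works: 5 values at 166 and 5 at 160 total 1630; lower one of the high values by 4 (still ≥ 161) to hit 1626.

5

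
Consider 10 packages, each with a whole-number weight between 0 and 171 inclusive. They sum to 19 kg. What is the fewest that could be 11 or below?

If only k of them are at most 11, the other 10 − k are at least 12, so the total is at least (10 − k)·12 + k·0.
This is ≤ 19, so (10 − k)·12 + 0k ≤ 19, which gives k ≥ 9.
Exactly 9 works: 9 values at 0 and 1 at 12 total 12; raise one of the low values by 7 (still ≤ 11) to hit 19.

9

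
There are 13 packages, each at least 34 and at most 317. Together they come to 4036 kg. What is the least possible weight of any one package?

232

To make one package as small as possible, make the other 12 as large as possible.
The other 12 contribute at most 12 × 317 = 3804, leaving at least 4036 − 3804 = 232.
Since 232 ≥ 34, this is achievable: one at 232 and 12 at 317.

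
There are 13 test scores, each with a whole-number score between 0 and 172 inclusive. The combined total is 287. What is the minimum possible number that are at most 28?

Each value above 28 is at least 29, contributing at least 29 − 0 = 29 above the floor 0.
The sum exceeds the floor total 0 by 287, so at most ⌊287/29⌋ = 9 exceed 28, and at least 4 are ≤ 28.
Exactly 4 works: 4 values at 0 and 9 at 29 total 261; raise one of the low values by 26 (still ≤ 28) to hit 287.

4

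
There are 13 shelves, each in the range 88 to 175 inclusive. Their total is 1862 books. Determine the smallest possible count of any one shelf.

88

To make one shelf as small as possible, make the other 12 as large as possible.
The other 12 can take up 12 × 175 = 2100 ≥ 1862 − 88, so one shelf can sit at its floor of 88.
Achievable: one at 88 and the other 12 totalling 1774, which fits since 12 × 88 ≤ 1774 ≤ 12 × 175.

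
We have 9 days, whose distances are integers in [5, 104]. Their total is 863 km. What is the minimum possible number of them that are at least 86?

6

Each value short of 86 is at most 85, costing at least 104 − 85 = 19 against the maximum total of 936.
We can afford to lose at most 936 − 863 = 73, so at most ⌊73/19⌋ = 3 fall short, and at least 6 are ≥ 86.
Exactly 6 works: 6 values at 104 and 3 at 85 total 879; lower one of the high values by 16 (still ≥ 86) to hit 863.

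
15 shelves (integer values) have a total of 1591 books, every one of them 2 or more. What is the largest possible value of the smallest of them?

106

The average is 1591/15 < 107, so some value is ≤ 106.
Taking 14 copies of 106 and 1 copy of 107 gives exactly 1591, so 106 is attained.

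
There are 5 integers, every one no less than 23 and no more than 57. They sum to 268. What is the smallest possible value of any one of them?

Minimizing one value means maximizing the remaining 4.
The other 4 contribute at most 4 × 57 = 228, leaving at least 268 − 228 = 40.
Since 40 ≥ 23, this is achievable: one at 40 and 4 at 57.

40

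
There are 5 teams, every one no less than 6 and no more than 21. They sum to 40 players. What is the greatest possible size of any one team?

Maximizing one value means minimizing the remaining 4.
The other 4 contribute at least 4 × 6 = 24, leaving at most 40 − 24 = 16.
Since 16 ≤ 21, this is achievable: one at 16 and 4 at 6.

16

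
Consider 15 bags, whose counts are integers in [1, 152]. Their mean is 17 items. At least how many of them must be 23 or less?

5

The total is 15 × 17 = 255.
If only k of them are at most 23, the other 15 − k are at least 24, so the total is at least (15 − k)·24 + k·1.
This is ≤ 255, so (15 − k)·24 + 1k ≤ 255, which gives k ≥ 5.
Exactly 5 works: 5 values at 1 and 10 at 24 total 245; raise one of the low values by 10 (still ≤ 23) to hit 255.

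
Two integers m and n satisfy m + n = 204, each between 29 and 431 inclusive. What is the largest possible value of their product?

With m + n fixed, mn peaks when the two are closest together.
Taking m = 102 and n = 102 (both in [29, 431]) gives mn = 10404.

10404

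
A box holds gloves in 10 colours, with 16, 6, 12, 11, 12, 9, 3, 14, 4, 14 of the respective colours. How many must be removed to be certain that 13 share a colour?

In the worst case you take as many as possible of each colour without reaching 13: 12 + 6 + 12 + 11 + 12 + 9 + 3 + 12 + 4 + 12 = 93.
The next one must give 13 of some colour, so 93 + 1 = 94.

94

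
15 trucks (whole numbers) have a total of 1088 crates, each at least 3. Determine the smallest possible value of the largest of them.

The 15 values sum to 1088, so their maximum is at least ⌈1088/15⌉ = 73.
Achievable: 8 of them at 73 and 7 at 72 total 1088.

73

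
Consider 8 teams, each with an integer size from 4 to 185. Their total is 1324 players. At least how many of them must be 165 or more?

Each value short of 165 is at most 164, costing at least 185 − 164 = 21 against the maximum total of 1480.
We can afford to lose at most 1480 − 1324 = 156, so at most ⌊156/21⌋ = 7 fall short, and at least 1 are ≥ 165.
Exactly 1 works: 1 value at 185 and 7 at 164 total 1333; lower one of the high values by 9 (still ≥ 165) to hit 1324.

1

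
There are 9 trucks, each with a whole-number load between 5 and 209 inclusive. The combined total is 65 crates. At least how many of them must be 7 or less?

3

If only k of them are at most 7, the other 9 − k are at least 8, so the total is at least (9 − k)·8 + k·5.
This is ≤ 65, so (9 − k)·8 + 5k ≤ 65, which gives k ≥ 3.
Exactly 3 works: 3 values at 5 and 6 at 8 total 63; raise one of the low values by 2 (still ≤ 7) to hit 65.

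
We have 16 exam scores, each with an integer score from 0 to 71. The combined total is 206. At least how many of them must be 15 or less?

If only k of them are at most 15, the other 16 − k are at least 16, so the total is at least (16 − k)·16 + k·0.
This is ≤ 206, so (16 − k)·16 + 0k ≤ 206, which gives k ≥ 4.
Exactly 4 works: 4 values at 0 and 12 at 16 total 192; raise one of the low values by 14 (still ≤ 15) to hit 206.

4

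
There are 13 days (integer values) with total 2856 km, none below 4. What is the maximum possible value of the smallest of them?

If every one of the 13 were at least 220, the total would be at least 13 × 220 = 2860 > 2856.
Equality holds with 4 values of 219 and 9 values of 220.

219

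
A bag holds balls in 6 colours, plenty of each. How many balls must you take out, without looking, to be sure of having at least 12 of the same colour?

You could draw 11 of every colour without reaching 12 of any — 66 in all.
One more forces 12 of some colour, so 66 + 1 = 67.

67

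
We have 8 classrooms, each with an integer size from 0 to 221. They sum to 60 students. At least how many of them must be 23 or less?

Let j be the number exceeding 23. Then the total is ≥ 24·j + 0·(8 − j) = 0 + 24j.
So 24j ≤ 60 and j ≤ 2; hence at least 8 − 2 = 6 are ≤ 23.
Exactly 6 works: 6 values at 0 and 2 at 24 total 48; raise one of the low values by 12 (still ≤ 23) to hit 60.

6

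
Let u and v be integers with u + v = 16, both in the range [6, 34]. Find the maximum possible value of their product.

64

With u + v fixed, uv peaks when the two are closest together.
Taking u = 8 and v = 8 (both in [6, 34]) gives uv = 64.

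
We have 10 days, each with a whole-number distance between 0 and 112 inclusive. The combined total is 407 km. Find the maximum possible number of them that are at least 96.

If k of the values are ≥ 96, the total is ≥ 96k + 0(10 − k).
Setting 96k + 0(10 − k) ≤ 407 gives 96k ≤ 407, so k ≤ 4.
k = 4 is achieved by 4 values at 96 and 6 at 0, total 384; add 23 to one value (staying below 96) to reach 407.

4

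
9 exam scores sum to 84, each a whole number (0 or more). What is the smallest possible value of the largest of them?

The average is 84/9 > 9, so not all 9 can be 9 or less; the largest is ≥ 10.
Achievable: 3 of them at 10 and 6 at 9 total 84.

10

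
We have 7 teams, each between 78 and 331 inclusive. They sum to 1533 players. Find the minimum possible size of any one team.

78

To make one team as small as possible, make the other 6 as large as possible.
The other 6 can take up 6 × 331 = 1986 ≥ 1533 − 78, so one team can sit at its floor of 78.
Achievable: one at 78 and the other 6 totalling 1455, which fits since 6 × 78 ≤ 1455 ≤ 6 × 331.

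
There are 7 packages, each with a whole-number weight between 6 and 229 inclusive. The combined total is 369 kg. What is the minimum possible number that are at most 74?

3

Let j be the number exceeding 74. Then the total is ≥ 75·j + 6·(7 − j) = 42 + 69j.
So 69j ≤ 327 and j ≤ 4; hence at least 7 − 4 = 3 are ≤ 74.
Exactly 3 works: 3 values at 6 and 4 at 75 total 318; raise one of the low values by 51 (still ≤ 74) to hit 369.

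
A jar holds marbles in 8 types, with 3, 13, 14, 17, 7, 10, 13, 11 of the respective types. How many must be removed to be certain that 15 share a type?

86

In the worst case you take as many as possible of each type without reaching 15: 3 + 13 + 14 + 14 + 7 + 10 + 13 + 11 = 85.
The next one must give 15 of some type, so 85 + 1 = 86.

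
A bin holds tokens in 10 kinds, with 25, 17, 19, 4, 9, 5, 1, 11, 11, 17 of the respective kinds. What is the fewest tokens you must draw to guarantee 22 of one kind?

116

In the worst case you take as many as possible of each kind without reaching 22: 21 + 17 + 19 + 4 + 9 + 5 + 1 + 11 + 11 + 17 = 115.
The next one must give 22 of some kind, so 115 + 1 = 116.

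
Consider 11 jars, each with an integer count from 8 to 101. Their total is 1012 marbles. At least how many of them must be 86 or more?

5

If only k of them are at least 86, the other 11 − k are at most 85, so the total is at most k·101 + (11 − k)·85.
This must reach 1012, so k·101 + (11 − k)·85 ≥ 1012, giving k ≥ 5.
Exactly 5 works: 5 values at 101 and 6 at 85 total 1015; lower one of the high values by 3 (still ≥ 86) to hit 1012.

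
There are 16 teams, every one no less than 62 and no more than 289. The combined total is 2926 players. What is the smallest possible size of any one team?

To make one team as small as possible, make the other 15 as large as possible.
The other 15 can take up 15 × 289 = 4335 ≥ 2926 − 62, so one team can sit at its floor of 62.
Achievable: one at 62 and the other 15 totalling 2864, which fits since 15 × 62 ≤ 2864 ≤ 15 × 289.

62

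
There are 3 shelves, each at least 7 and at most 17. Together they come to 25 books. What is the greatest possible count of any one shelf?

Maximizing one value means minimizing the remaining 2.
The other 2 contribute at least 2 × 7 = 14, leaving at most 25 − 14 = 11.
Since 11 ≤ 17, this is achievable: one at 11 and 2 at 7.

11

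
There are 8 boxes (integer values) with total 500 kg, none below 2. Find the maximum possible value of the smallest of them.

62

The average is 500/8 < 63, so some value is ≤ 62.
Achievable: 4 of them at 62 and 4 at 63 total 500.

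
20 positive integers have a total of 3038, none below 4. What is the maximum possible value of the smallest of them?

The average is 3038/20 < 152, so some value is ≤ 151.
Taking 2 copies of 151 and 18 copies of 152 gives exactly 3038, so 151 is attained.

151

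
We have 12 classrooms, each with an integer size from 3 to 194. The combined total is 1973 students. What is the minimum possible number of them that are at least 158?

If only k of them are at least 158, the other 12 − k are at most 157, so the total is at most k·194 + (12 − k)·157.
This must reach 1973, so k·194 + (12 − k)·157 ≥ 1973, giving k ≥ 3.
Exactly 3 works: 3 values at 194 and 9 at 157 total 1995; lower one of the high values by 22 (still ≥ 158) to hit 1973.

3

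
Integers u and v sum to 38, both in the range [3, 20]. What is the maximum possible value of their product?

361

For a fixed sum, the product uv is largest when u and v are as close as possible.
Taking u = 19 and v = 19 (both in [3, 20]) gives uv = 361.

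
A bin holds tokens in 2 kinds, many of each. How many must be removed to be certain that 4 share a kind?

7

You could draw 3 of every kind without reaching 4 of any — 6 in all.
One more forces 4 of some kind, so 6 + 1 = 7.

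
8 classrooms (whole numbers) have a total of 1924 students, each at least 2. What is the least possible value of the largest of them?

241

The 8 values sum to 1924, so their maximum is at least ⌈1924/8⌉ = 241.
Taking 4 copies of 240 and 4 copies of 241 gives exactly 1924, so 241 is attained.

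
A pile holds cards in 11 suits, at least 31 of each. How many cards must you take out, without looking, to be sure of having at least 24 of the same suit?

In the worst case you draw 23 of each of the 11 suits: 11 × 23 = 253.
One more forces 24 of some suit, so 253 + 1 = 254.

254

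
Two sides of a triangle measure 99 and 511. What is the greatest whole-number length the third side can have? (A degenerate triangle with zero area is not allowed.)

The third side must be less than 99 + 511 = 610.
The largest integer below 610 is 609.

609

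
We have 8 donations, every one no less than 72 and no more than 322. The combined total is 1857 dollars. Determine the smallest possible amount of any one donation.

Minimizing one value means maximizing the remaining 7.
The other 7 can take up 7 × 322 = 2254 ≥ 1857 − 72, so one donation can sit at its floor of 72.
Achievable: one at 72 and the other 7 totalling 1785, which fits since 7 × 72 ≤ 1785 ≤ 7 × 322.

72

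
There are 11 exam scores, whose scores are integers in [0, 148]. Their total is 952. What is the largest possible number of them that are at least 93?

If k of the values are ≥ 93, the total is ≥ 93k + 0(11 − k).
Setting 93k + 0(11 − k) ≤ 952 gives 93k ≤ 952, so k ≤ 10.
k = 10 is achieved by 10 values at 93 and 1 at 0, total 930; add 22 to one value (staying below 93) to reach 952.

10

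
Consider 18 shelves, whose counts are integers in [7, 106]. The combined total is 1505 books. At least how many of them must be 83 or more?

Suppose at most 18 − j of them reach 83; then j values are ≤ 82 and the rest ≤ 106.
The total is then ≤ 82·j + 106·(18 − j) = 1908 − 24j. For this to be ≥ 1505 we need j ≤ 16, so at least 18 − 16 = 2 must reach 83.
Exactly 2 works: 2 values at 106 and 16 at 82 total 1524; lower one of the high values by 19 (still ≥ 83) to hit 1505.

2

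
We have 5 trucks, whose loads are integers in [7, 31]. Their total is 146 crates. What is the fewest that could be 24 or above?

If only k of them are at least 24, the other 5 − k are at most 23, so the total is at most k·31 + (5 − k)·23.
This must reach 146, so k·31 + (5 − k)·23 ≥ 146, giving k ≥ 4.
Exactly 4 works: 4 values at 31 and 1 at 23 total 147; lower one of the high values by 1 (still ≥ 24) to hit 146.

4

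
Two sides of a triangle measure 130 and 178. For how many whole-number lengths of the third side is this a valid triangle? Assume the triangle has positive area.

259

The triangle inequality gives |130 − 178| < c < 130 + 178, i.e. 48 < c < 308.
So c can be any integer from 49 to 307: 259 values.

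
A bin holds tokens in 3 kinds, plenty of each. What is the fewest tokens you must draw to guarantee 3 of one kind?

In the worst case you draw 2 of each of the 3 kinds: 3 × 2 = 6.
One more forces 3 of some kind, so 6 + 1 = 7.

7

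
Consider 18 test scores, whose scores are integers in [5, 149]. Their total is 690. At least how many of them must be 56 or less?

Let j be the number exceeding 56. Then the total is ≥ 57·j + 5·(18 − j) = 90 + 52j.
So 52j ≤ 600 and j ≤ 11; hence at least 18 − 11 = 7 are ≤ 56.
Exactly 7 works: 7 values at 5 and 11 at 57 total 662; raise one of the low values by 28 (still ≤ 56) to hit 690.

7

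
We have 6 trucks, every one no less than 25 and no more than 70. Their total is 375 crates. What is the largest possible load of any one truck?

70

Maximizing one value means minimizing the remaining 5.
The other 5 contribute at least 5 × 25 = 125, leaving at most 375 − 125 = 250.
But each truck is capped at 70, so the maximum is 70.
Achievable: one at 70 and the other 5 totalling 305, which fits since 5 × 25 ≤ 305 ≤ 5 × 70.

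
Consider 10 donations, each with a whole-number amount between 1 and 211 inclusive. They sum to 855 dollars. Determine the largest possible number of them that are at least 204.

If k of the values are ≥ 204, the total is ≥ 204k + 1(10 − k).
Setting 204k + 1(10 − k) ≤ 855 gives 203k ≤ 845, so k ≤ 4.
k = 4 is achieved by 4 values at 204 and 6 at 1, total 822; add 33 to one value (staying below 204) to reach 855.

4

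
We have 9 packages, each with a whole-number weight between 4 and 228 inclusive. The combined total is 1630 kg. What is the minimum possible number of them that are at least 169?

2

Each value short of 169 is at most 168, costing at least 228 − 168 = 60 against the maximum total of 2052.
We can afford to lose at most 2052 − 1630 = 422, so at most ⌊422/60⌋ = 7 fall short, and at least 2 are ≥ 169.
Exactly 2 works: 2 values at 228 and 7 at 168 total 1632; lower one of the high values by 2 (still ≥ 169) to hit 1630.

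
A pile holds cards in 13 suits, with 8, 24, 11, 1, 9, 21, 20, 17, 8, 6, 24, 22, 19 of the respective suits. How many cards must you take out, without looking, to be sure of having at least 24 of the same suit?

In the worst case you take as many as possible of each suit without reaching 24: 8 + 23 + 11 + 1 + 9 + 21 + 20 + 17 + 8 + 6 + 23 + 22 + 19 = 188.
The next one must give 24 of some suit, so 188 + 1 = 189.

189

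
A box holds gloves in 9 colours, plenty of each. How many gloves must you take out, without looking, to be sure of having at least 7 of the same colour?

In the worst case you draw 6 of each of the 9 colours: 9 × 6 = 54.
One more forces 7 of some colour, so 54 + 1 = 55.

55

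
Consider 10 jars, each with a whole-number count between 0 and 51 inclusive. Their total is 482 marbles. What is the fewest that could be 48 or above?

3

Suppose at most 10 − j of them reach 48; then j values are ≤ 47 and the rest ≤ 51.
The total is then ≤ 47·j + 51·(10 − j) = 510 − 4j. For this to be ≥ 482 we need j ≤ 7, so at least 10 − 7 = 3 must reach 48.
Exactly 3 works: 3 values at 51 and 7 at 47 total 482.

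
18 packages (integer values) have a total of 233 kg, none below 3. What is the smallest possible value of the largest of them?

Some value must be at least ⌈233/18⌉ = 13, since 18 × 12 = 216 < 233.
Taking 1 copy of 12 and 17 copies of 13 gives exactly 233, so 13 is attained.

13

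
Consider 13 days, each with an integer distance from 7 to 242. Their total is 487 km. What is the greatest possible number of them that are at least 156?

2

With k values at 156 or above and the rest at least 7, the sum is at least 91 + 149k.
Since the sum is 487, we need 149k ≤ 396, i.e. k ≤ 2.
k = 2 is achieved by 2 values at 156 and 11 at 7, total 389; add 98 to one value (staying below 156) to reach 487.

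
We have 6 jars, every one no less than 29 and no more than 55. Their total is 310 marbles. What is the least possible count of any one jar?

To make one jar as small as possible, make the other 5 as large as possible.
The other 5 contribute at most 5 × 55 = 275, leaving at least 310 − 275 = 35.
Since 35 ≥ 29, this is achievable: one at 35 and 5 at 55.

35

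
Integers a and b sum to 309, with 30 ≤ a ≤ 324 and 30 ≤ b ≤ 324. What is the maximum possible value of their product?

ab = a(309 − a) is maximized when a is as near 309/2 as the bounds allow.
Taking a = 154 and b = 155 (both in [30, 324]) gives ab = 23870.

23870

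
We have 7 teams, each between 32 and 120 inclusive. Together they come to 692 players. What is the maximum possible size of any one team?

120

To make one team as large as possible, make the other 6 as small as possible.
The other 6 contribute at least 6 × 32 = 192, leaving at most 692 − 192 = 500.
But each team is capped at 120, so the maximum is 120.
Achievable: one at 120 and the other 6 totalling 572, which fits since 6 × 32 ≤ 572 ≤ 6 × 120.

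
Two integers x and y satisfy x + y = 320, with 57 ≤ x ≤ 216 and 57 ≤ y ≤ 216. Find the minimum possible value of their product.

22464

For a fixed sum, xy is smallest when x and y are as far apart as possible.
The extreme feasible split is x = 104, y = 216, giving xy = 22464.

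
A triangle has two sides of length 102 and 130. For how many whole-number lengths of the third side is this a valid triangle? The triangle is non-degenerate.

The triangle inequality gives |102 − 130| < c < 102 + 130, i.e. 28 < c < 232.
So c can be any integer from 29 to 231: 203 values.

203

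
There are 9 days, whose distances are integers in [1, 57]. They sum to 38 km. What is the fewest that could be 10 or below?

7

If only k of them are at most 10, the other 9 − k are at least 11, so the total is at least (9 − k)·11 + k·1.
This is ≤ 38, so (9 − k)·11 + 1k ≤ 38, which gives k ≥ 7.
Exactly 7 works: 7 values at 1 and 2 at 11 total 29; raise one of the low values by 9 (still ≤ 10) to hit 38.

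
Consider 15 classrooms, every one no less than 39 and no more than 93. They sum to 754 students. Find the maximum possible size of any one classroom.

93

Maximizing one value means minimizing the remaining 14.
The other 14 contribute at least 14 × 39 = 546, leaving at most 754 − 546 = 208.
But each classroom is capped at 93, so the maximum is 93.
Achievable: one at 93 and the other 14 totalling 661, which fits since 14 × 39 ≤ 661 ≤ 14 × 93.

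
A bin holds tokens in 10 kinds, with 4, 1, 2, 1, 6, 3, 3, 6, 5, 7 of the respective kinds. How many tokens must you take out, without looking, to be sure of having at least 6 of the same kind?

35

In the worst case you take as many as possible of each kind without reaching 6: 4 + 1 + 2 + 1 + 5 + 3 + 3 + 5 + 5 + 5 = 34.
The next one must give 6 of some kind, so 34 + 1 = 35.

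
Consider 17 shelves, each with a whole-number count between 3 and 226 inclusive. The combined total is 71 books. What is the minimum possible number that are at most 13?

16

Let j be the number exceeding 13. Then the total is ≥ 14·j + 3·(17 − j) = 51 + 11j.
So 11j ≤ 20 and j ≤ 1; hence at least 17 − 1 = 16 are ≤ 13.
Exactly 16 works: 16 values at 3 and 1 at 14 total 62; raise one of the low values by 9 (still ≤ 13) to hit 71.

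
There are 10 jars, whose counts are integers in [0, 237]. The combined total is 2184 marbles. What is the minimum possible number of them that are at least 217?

Suppose at most 10 − j of them reach 217; then j values are ≤ 216 and the rest ≤ 237.
The total is then ≤ 216·j + 237·(10 − j) = 2370 − 21j. For this to be ≥ 2184 we need j ≤ 8, so at least 10 − 8 = 2 must reach 217.
Exactly 2 works: 2 values at 237 and 8 at 216 total 2202; lower one of the high values by 18 (still ≥ 217) to hit 2184.

2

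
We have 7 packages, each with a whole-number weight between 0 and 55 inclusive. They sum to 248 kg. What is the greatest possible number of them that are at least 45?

If k of the values are ≥ 45, the total is ≥ 45k + 0(7 − k).
Setting 45k + 0(7 − k) ≤ 248 gives 45k ≤ 248, so k ≤ 5.
k = 5 is achieved by 5 values at 45 and 2 at 0, total 225; add 23 to one value (staying below 45) to reach 248.

5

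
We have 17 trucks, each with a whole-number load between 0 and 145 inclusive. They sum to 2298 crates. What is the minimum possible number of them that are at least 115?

12

Each value short of 115 is at most 114, costing at least 145 − 114 = 31 against the maximum total of 2465.
We can afford to lose at most 2465 − 2298 = 167, so at most ⌊167/31⌋ = 5 fall short, and at least 12 are ≥ 115.
Exactly 12 works: 12 values at 145 and 5 at 114 total 2310; lower one of the high values by 12 (still ≥ 115) to hit 2298.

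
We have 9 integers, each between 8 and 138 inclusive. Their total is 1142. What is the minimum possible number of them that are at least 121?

Suppose at most 9 − j of them reach 121; then j values are ≤ 120 and the rest ≤ 138.
The total is then ≤ 120·j + 138·(9 − j) = 1242 − 18j. For this to be ≥ 1142 we need j ≤ 5, so at least 9 − 5 = 4 must reach 121.
Exactly 4 works: 4 values at 138 and 5 at 120 total 1152; lower one of the high values by 10 (still ≥ 121) to hit 1142.

4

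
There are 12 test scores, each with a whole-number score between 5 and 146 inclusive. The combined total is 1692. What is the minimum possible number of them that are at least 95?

11

Suppose at most 12 − j of them reach 95; then j values are ≤ 94 and the rest ≤ 146.
The total is then ≤ 94·j + 146·(12 − j) = 1752 − 52j. For this to be ≥ 1692 we need j ≤ 1, so at least 12 − 1 = 11 must reach 95.
Exactly 11 works: 11 values at 146 and 1 at 94 total 1700; lower one of the high values by 8 (still ≥ 95) to hit 1692.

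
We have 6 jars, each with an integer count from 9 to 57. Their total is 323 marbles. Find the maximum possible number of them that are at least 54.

If k of the values are ≥ 54, the total is ≥ 54k + 9(6 − k).
Setting 54k + 9(6 − k) ≤ 323 gives 45k ≤ 269, so k ≤ 5.
k = 5 is achieved by 5 values at 54 and 1 at 9, total 279; add 44 to one value (staying below 54) to reach 323.

5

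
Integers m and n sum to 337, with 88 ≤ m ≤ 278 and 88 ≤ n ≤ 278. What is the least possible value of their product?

21912

Since m + n is fixed, pushing one of them to its bound minimizes the product.
At the endpoint m = 88, n = 337 − 88 = 249, so mn = 88 × 249 = 21912.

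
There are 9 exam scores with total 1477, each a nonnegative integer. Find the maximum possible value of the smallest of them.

If every one of the 9 were at least 165, the total would be at least 9 × 165 = 1485 > 1477.
Achievable: 8 of them at 164 and 1 at 165 total 1477.

164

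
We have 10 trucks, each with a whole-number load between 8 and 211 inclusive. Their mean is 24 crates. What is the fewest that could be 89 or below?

9

The total is 10 × 24 = 240.
Each value above 89 is at least 90, contributing at least 90 − 8 = 82 above the floor 8.
The sum exceeds the floor total 80 by 160, so at most ⌊160/82⌋ = 1 exceed 89, and at least 9 are ≤ 89.
Exactly 9 works: 9 values at 8 and 1 at 90 total 162; raise one of the low values by 78 (still ≤ 89) to hit 240.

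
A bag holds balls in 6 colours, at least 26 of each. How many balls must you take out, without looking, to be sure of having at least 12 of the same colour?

67

You could draw 11 of every colour without reaching 12 of any — 66 in all.
One more forces 12 of some colour, so 66 + 1 = 67.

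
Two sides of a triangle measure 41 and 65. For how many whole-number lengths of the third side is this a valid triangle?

The triangle inequality gives |41 − 65| < c < 41 + 65, i.e. 24 < c < 106.
So c can be any integer from 25 to 105: 81 values.

81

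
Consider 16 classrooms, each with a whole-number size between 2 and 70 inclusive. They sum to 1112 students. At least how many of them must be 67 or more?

14

Suppose at most 16 − j of them reach 67; then j values are ≤ 66 and the rest ≤ 70.
The total is then ≤ 66·j + 70·(16 − j) = 1120 − 4j. For this to be ≥ 1112 we need j ≤ 2, so at least 16 − 2 = 14 must reach 67.
Exactly 14 works: 14 values at 70 and 2 at 66 total 1112.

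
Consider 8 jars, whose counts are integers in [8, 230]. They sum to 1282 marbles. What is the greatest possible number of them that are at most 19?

Each value at 19 or below falls at least 230 − 19 = 211 short of the ceiling 230.
The ceiling total is 8 × 230 = 1840, and we need 1282, so at most ⌊(1840 − 1282)/211⌋ = 2 can be that low.
k = 2 is achieved by 2 values at 19 and 6 at 230, total 1418; lower one of the 230's by 136 (still > 19) to reach 1282.

2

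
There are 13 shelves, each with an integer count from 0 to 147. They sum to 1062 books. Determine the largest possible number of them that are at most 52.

8

Each value at 52 or below falls at least 147 − 52 = 95 short of the ceiling 147.
The ceiling total is 13 × 147 = 1911, and we need 1062, so at most ⌊(1911 − 1062)/95⌋ = 8 can be that low.
k = 8 is achieved by 8 values at 52 and 5 at 147, total 1151; lower one of the 147's by 89 (still > 52) to reach 1062.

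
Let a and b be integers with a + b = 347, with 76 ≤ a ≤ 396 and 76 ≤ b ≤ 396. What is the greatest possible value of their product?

30102

With a + b fixed, ab peaks when the two are closest together.
Taking a = 173 and b = 174 (both in [76, 396]) gives ab = 30102.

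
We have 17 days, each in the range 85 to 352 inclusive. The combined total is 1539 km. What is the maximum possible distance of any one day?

179

Maximizing one value means minimizing the remaining 16.
The other 16 contribute at least 16 × 85 = 1360, leaving at most 1539 − 1360 = 179.
Since 179 ≤ 352, this is achievable: one at 179 and 16 at 85.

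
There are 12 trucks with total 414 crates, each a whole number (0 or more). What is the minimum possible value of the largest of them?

35

Some value must be at least ⌈414/12⌉ = 35, since 12 × 34 = 408 < 414.
Achievable: 6 of them at 35 and 6 at 34 total 414.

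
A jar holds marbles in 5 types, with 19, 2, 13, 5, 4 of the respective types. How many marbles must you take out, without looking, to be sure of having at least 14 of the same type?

In the worst case you take as many as possible of each type without reaching 14: 13 + 2 + 13 + 5 + 4 = 37.
The next one must give 14 of some type, so 37 + 1 = 38.

38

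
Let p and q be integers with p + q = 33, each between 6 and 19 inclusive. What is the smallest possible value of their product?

Since p + q is fixed, pushing one of them to its bound minimizes the product.
The extreme feasible split is p = 14, q = 19, giving pq = 266.

266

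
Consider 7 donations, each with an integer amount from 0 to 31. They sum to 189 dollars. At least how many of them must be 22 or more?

Suppose at most 7 − j of them reach 22; then j values are ≤ 21 and the rest ≤ 31.
The total is then ≤ 21·j + 31·(7 − j) = 217 − 10j. For this to be ≥ 189 we need j ≤ 2, so at least 7 − 2 = 5 must reach 22.
Exactly 5 works: 5 values at 31 and 2 at 21 total 197; lower one of the high values by 8 (still ≥ 22) to hit 189.

5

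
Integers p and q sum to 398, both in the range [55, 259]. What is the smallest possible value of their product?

Since p + q is fixed, pushing one of them to its bound minimizes the product.
At the endpoint p = 139, q = 398 − 139 = 259, so pq = 139 × 259 = 36001.

36001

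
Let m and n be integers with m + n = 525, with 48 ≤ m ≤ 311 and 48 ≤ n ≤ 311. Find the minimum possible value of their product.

66554

For a fixed sum, mn is smallest when m and n are as far apart as possible.
At the endpoint m = 214, n = 525 − 214 = 311, so mn = 214 × 311 = 66554.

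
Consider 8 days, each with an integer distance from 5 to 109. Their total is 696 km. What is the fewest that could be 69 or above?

4

If only k of them are at least 69, the other 8 − k are at most 68, so the total is at most k·109 + (8 − k)·68.
This must reach 696, so k·109 + (8 − k)·68 ≥ 696, giving k ≥ 4.
Exactly 4 works: 4 values at 109 and 4 at 68 total 708; lower one of the high values by 12 (still ≥ 69) to hit 696.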